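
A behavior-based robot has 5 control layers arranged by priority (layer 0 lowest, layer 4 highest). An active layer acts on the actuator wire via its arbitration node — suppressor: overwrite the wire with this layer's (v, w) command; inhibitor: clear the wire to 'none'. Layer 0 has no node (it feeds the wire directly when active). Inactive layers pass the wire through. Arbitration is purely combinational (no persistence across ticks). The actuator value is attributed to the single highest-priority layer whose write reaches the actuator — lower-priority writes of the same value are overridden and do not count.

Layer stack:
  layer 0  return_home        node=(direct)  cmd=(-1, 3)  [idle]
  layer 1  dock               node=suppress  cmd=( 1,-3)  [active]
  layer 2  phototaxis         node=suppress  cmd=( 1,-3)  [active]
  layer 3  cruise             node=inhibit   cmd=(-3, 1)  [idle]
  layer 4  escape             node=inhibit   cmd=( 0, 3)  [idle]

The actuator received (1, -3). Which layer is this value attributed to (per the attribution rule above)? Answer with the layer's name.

phototaxis

layer 0 (return_home) idle — none
layer 1 (dock) active — suppresses: (1, -3)
layer 2 (phototaxis) active — suppresses: (1, -3)
layer 3 (cruise) idle — unchanged: (1, -3)
layer 4 (escape) idle — unchanged: (1, -3)
→ actuator (1, -3)
last writer: layer 2 = phototaxis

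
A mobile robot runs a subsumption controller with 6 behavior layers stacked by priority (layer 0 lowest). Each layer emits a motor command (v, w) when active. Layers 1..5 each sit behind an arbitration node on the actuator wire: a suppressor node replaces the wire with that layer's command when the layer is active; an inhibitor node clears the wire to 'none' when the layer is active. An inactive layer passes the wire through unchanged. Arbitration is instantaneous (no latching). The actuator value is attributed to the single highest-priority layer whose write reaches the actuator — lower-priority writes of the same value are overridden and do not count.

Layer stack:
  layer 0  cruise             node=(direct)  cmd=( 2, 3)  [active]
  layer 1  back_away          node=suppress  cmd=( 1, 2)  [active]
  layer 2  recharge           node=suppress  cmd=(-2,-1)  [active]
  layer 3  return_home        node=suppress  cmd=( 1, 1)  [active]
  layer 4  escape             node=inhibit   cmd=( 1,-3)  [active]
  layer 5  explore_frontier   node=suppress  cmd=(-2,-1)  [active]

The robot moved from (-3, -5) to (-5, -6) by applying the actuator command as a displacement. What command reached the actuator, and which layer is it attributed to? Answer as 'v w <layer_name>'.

displacement = (-5, -6) − (-3, -5) = (-2, -1)
[0] cruise on; wire := (2, 3)
[1] back_away on (suppress); wire := (1, 2)
[2] recharge on (suppress); wire := (-2, -1)
[3] return_home on (suppress); wire := (1, 1)
[4] escape on (inhibit); wire := none
[5] explore_frontier on (suppress); wire := (-2, -1)
output (-2, -1) — from layer 5 (explore_frontier)

-2 -1 explore_frontier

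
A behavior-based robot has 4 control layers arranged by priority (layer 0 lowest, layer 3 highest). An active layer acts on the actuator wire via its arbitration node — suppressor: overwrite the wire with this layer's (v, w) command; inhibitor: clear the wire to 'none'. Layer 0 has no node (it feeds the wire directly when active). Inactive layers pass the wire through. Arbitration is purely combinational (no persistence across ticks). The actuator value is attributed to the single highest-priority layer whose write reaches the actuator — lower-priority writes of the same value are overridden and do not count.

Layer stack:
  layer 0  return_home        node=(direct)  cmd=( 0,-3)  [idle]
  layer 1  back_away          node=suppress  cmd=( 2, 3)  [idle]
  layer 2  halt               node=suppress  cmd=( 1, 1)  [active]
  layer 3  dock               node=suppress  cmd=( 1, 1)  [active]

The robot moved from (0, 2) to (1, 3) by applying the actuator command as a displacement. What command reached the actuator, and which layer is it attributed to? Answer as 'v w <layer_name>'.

1 1 dock

displacement = (1, 3) − (0, 2) = (1, 1)
L0 return_home: idle → wire = none
L1 back_away: idle → wire stays none
L2 halt: active, suppressor → wire = (1, 1)
L3 dock: active, suppressor → wire = (1, 1)
actuator = (1, 1) — from layer 3 (dock)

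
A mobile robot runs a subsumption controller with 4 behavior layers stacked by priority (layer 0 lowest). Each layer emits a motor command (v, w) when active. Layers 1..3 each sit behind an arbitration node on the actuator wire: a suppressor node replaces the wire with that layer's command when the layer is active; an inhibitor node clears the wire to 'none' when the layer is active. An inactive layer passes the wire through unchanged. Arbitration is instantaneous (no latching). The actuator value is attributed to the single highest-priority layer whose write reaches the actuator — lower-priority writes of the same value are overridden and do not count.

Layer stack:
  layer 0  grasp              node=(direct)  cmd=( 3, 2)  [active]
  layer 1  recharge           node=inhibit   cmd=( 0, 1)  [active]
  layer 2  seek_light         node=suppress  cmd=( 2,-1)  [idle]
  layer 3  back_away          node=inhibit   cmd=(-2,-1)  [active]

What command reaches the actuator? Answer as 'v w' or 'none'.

none

layer 0 (grasp) active — direct: (3, 2)
layer 1 (recharge) active — inhibits: none
layer 2 (seek_light) idle — unchanged: none
layer 3 (back_away) active — inhibits: none
→ actuator none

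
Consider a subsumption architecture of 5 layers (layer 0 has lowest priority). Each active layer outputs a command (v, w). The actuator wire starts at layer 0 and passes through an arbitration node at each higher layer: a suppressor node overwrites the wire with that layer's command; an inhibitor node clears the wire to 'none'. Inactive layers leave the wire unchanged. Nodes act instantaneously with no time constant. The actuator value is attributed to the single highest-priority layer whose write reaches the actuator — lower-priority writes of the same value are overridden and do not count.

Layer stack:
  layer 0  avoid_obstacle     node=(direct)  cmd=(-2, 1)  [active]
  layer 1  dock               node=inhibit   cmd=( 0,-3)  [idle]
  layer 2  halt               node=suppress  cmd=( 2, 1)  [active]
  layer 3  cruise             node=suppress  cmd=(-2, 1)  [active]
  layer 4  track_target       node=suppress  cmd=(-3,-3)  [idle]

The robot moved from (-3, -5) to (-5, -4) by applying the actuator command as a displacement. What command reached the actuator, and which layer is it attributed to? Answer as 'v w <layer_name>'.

-2 1 cruise

displacement = (-5, -4) − (-3, -5) = (-2, 1)
L0 avoid_obstacle: active, feeds wire = (-2, 1)
L1 dock: idle → wire stays (-2, 1)
L2 halt: active, suppressor → wire = (2, 1)
L3 cruise: active, suppressor → wire = (-2, 1)
L4 track_target: idle → wire stays (-2, 1)
actuator = (-2, 1) — from layer 3 (cruise)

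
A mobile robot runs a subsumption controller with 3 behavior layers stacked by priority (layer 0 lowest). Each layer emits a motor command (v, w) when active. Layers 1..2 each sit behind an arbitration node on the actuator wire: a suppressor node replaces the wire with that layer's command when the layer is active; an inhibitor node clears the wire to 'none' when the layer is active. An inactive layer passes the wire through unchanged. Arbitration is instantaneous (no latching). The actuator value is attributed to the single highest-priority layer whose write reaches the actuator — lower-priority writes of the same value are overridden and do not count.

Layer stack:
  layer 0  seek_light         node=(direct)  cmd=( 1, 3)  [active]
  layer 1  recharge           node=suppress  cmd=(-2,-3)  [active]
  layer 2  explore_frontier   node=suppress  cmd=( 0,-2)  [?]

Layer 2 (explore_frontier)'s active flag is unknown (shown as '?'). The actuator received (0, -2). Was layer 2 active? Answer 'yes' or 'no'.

If layer 2 is active=yes:
  actuator would be (0, -2)
If layer 2 is active=no:
  actuator would be (-2, -3)
Observed (0, -2), so layer 2 was active.

yes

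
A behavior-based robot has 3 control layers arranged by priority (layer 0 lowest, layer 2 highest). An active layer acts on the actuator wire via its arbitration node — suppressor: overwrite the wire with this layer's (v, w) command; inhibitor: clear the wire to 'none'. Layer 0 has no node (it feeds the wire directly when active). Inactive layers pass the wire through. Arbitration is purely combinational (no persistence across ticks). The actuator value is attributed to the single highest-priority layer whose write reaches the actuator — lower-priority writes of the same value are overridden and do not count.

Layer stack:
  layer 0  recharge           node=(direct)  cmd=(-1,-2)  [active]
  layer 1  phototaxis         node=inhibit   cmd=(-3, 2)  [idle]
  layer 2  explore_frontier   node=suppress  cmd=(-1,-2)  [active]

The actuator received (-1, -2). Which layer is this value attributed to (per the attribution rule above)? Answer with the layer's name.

explore_frontier

[0] recharge on; wire := (-1, -2)
[1] phototaxis off; pass (-1, -2)
[2] explore_frontier on (suppress); wire := (-1, -2)
output (-1, -2)
last writer: layer 2 = explore_frontier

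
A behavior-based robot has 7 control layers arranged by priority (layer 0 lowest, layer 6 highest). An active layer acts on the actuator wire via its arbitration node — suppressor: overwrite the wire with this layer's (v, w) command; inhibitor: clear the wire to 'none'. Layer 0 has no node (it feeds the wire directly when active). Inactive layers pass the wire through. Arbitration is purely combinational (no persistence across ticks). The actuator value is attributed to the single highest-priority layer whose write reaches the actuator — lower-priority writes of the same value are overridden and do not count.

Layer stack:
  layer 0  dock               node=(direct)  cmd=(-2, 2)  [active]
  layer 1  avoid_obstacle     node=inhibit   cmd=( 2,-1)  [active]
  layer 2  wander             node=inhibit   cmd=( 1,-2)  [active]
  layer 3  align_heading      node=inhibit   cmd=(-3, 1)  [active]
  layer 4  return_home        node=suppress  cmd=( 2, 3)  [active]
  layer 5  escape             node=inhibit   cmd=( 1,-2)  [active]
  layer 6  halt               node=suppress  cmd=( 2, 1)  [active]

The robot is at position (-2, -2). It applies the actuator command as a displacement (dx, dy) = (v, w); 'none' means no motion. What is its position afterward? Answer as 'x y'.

0 -1

[0] dock on; wire := (-2, 2)
[1] avoid_obstacle on (inhibit); wire := none
[2] wander on (inhibit); wire := none
[3] align_heading on (inhibit); wire := none
[4] return_home on (suppress); wire := (2, 3)
[5] escape on (inhibit); wire := none
[6] halt on (suppress); wire := (2, 1)
output (2, 1)
position: (-2, -2) + (2, 1) = (0, -1)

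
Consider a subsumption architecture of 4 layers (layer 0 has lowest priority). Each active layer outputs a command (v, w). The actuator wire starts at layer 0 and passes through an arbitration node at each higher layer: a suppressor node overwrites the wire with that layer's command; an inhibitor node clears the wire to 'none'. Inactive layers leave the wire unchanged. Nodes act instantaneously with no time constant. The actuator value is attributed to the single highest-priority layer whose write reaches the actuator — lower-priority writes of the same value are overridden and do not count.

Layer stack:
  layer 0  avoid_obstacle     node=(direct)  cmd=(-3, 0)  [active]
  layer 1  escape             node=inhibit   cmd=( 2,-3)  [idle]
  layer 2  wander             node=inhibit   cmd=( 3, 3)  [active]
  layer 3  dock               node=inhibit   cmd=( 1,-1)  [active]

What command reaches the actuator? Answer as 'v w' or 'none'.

[0] avoid_obstacle on; wire := (-3, 0)
[1] escape off; pass (-3, 0)
[2] wander on (inhibit); wire := none
[3] dock on (inhibit); wire := none
output none

none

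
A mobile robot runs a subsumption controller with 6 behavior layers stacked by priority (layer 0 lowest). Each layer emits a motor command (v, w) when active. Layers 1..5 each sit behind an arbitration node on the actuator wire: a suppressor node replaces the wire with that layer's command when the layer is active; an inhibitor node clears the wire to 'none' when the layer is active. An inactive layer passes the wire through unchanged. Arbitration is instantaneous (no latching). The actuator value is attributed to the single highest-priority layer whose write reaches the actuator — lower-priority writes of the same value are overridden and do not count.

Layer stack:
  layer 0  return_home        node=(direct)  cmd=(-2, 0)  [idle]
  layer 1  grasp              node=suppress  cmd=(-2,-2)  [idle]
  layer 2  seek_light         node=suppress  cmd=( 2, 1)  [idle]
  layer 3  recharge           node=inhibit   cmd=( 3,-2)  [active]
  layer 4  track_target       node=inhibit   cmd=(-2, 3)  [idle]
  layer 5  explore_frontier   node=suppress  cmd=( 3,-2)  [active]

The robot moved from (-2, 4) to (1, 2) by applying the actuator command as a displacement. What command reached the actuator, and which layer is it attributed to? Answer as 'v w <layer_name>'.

3 -2 explore_frontier

displacement = (1, 2) − (-2, 4) = (3, -2)
[0] return_home off; wire := none
[1] grasp off; pass none
[2] seek_light off; pass none
[3] recharge on (inhibit); wire := none
[4] track_target off; pass none
[5] explore_frontier on (suppress); wire := (3, -2)
output (3, -2) — from layer 5 (explore_frontier)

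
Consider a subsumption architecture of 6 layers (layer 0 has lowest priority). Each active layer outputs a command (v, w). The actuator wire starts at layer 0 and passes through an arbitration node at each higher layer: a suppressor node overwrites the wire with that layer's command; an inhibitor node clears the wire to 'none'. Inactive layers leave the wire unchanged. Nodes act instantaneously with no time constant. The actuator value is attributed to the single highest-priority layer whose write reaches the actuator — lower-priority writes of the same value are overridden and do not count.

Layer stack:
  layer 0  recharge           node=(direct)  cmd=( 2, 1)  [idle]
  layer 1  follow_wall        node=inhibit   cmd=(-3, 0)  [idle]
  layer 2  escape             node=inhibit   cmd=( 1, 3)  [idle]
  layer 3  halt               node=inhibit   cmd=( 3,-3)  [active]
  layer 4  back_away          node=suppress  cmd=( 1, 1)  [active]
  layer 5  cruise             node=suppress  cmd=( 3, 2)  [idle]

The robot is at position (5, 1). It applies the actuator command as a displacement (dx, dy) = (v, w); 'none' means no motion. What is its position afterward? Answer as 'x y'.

[0] recharge off; wire := none
[1] follow_wall off; pass none
[2] escape off; pass none
[3] halt on (inhibit); wire := none
[4] back_away on (suppress); wire := (1, 1)
[5] cruise off; pass (1, 1)
output (1, 1)
position: (5, 1) + (1, 1) = (6, 2)

6 2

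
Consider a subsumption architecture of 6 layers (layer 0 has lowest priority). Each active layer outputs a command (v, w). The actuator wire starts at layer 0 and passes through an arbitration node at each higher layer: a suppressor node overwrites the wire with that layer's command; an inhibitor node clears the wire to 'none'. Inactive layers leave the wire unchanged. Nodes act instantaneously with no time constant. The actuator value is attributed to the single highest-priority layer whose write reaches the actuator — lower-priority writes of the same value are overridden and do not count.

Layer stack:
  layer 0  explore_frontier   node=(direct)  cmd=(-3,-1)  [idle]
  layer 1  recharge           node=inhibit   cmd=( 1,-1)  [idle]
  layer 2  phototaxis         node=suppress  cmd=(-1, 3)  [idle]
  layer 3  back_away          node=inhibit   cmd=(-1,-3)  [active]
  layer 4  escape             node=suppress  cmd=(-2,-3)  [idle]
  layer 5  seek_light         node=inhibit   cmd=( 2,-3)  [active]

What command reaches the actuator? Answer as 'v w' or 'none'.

none

layer 0 (explore_frontier) idle — none
layer 1 (recharge) idle — unchanged: none
layer 2 (phototaxis) idle — unchanged: none
layer 3 (back_away) active — inhibits: none
layer 4 (escape) idle — unchanged: none
layer 5 (seek_light) active — inhibits: none
→ actuator none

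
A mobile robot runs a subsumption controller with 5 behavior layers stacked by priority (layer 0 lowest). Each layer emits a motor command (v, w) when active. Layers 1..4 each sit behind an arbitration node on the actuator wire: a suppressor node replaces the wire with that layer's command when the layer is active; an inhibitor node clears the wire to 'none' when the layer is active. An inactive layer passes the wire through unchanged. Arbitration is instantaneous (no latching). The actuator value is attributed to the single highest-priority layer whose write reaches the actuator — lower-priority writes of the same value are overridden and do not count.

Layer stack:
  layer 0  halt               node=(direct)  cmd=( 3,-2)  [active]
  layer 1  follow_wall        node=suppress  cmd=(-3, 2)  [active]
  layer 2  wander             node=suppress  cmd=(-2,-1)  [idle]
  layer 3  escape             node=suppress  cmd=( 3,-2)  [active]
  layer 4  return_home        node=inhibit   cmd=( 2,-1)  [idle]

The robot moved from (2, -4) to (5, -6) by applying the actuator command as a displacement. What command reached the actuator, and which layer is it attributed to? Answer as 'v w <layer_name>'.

displacement = (5, -6) − (2, -4) = (3, -2)
layer 0 (halt) active — direct: (3, -2)
layer 1 (follow_wall) active — suppresses: (-3, 2)
layer 2 (wander) idle — unchanged: (-3, 2)
layer 3 (escape) active — suppresses: (3, -2)
layer 4 (return_home) idle — unchanged: (3, -2)
→ actuator (3, -2) — from layer 3 (escape)

3 -2 escape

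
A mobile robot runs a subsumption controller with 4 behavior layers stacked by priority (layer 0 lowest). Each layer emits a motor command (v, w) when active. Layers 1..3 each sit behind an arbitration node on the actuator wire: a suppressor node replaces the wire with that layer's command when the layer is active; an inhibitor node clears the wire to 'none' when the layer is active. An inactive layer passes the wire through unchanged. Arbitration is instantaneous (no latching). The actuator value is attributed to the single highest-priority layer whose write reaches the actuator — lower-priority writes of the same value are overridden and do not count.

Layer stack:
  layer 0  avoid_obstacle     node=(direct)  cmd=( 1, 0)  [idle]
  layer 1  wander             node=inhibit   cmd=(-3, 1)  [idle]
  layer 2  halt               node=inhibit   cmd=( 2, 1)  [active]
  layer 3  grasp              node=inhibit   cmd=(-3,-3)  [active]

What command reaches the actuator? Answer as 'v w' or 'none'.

none

layer 0 (avoid_obstacle) idle — none
layer 1 (wander) idle — unchanged: none
layer 2 (halt) active — inhibits: none
layer 3 (grasp) active — inhibits: none
→ actuator none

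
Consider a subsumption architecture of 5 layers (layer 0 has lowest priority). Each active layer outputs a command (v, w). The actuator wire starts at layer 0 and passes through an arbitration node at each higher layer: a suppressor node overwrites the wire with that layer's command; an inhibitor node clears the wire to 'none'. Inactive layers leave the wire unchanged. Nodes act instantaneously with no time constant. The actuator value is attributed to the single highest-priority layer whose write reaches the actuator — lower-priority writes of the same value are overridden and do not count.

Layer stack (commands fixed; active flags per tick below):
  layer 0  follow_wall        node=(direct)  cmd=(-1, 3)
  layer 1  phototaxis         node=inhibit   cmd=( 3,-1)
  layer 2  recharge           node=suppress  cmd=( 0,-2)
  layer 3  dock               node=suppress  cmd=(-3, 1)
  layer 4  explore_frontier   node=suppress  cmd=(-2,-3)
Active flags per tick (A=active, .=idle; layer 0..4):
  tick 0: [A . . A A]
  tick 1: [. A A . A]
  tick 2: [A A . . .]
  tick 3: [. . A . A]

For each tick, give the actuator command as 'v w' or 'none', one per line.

tick 0:
  L0 follow_wall: active, feeds wire = (-1, 3)
  L1 phototaxis: idle → wire stays (-1, 3)
  L2 recharge: idle → wire stays (-1, 3)
  L3 dock: active, suppressor → wire = (-3, 1)
  L4 explore_frontier: active, suppressor → wire = (-2, -3)
  actuator = (-2, -3)
tick 1:
  L0 follow_wall: idle → wire = none
  L1 phototaxis: active, inhibitor → wire = none
  L2 recharge: active, suppressor → wire = (0, -2)
  L3 dock: idle → wire stays (0, -2)
  L4 explore_frontier: active, suppressor → wire = (-2, -3)
  actuator = (-2, -3)
tick 2:
  L0 follow_wall: active, feeds wire = (-1, 3)
  L1 phototaxis: active, inhibitor → wire = none
  L2 recharge: idle → wire stays none
  L3 dock: idle → wire stays none
  L4 explore_frontier: idle → wire stays none
  actuator = none
tick 3:
  L0 follow_wall: idle → wire = none
  L1 phototaxis: idle → wire stays none
  L2 recharge: active, suppressor → wire = (0, -2)
  L3 dock: idle → wire stays (0, -2)
  L4 explore_frontier: active, suppressor → wire = (-2, -3)
  actuator = (-2, -3)

-2 -3
-2 -3
none
-2 -3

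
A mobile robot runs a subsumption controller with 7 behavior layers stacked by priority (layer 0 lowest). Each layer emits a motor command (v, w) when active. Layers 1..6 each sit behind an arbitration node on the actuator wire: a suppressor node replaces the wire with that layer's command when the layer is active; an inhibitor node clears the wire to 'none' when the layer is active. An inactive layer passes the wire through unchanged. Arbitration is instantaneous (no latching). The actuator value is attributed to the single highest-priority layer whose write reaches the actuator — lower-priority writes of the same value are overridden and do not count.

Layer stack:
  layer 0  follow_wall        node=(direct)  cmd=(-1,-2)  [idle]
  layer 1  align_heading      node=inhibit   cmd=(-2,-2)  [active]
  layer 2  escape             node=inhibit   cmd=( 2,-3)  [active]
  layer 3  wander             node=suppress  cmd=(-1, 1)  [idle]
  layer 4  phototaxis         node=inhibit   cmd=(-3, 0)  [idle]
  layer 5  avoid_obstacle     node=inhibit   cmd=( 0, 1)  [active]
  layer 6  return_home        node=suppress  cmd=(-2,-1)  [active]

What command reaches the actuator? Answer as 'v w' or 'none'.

L0 follow_wall: idle → wire = none
L1 align_heading: active, inhibitor → wire = none
L2 escape: active, inhibitor → wire = none
L3 wander: idle → wire stays none
L4 phototaxis: idle → wire stays none
L5 avoid_obstacle: active, inhibitor → wire = none
L6 return_home: active, suppressor → wire = (-2, -1)
actuator = (-2, -1)

-2 -1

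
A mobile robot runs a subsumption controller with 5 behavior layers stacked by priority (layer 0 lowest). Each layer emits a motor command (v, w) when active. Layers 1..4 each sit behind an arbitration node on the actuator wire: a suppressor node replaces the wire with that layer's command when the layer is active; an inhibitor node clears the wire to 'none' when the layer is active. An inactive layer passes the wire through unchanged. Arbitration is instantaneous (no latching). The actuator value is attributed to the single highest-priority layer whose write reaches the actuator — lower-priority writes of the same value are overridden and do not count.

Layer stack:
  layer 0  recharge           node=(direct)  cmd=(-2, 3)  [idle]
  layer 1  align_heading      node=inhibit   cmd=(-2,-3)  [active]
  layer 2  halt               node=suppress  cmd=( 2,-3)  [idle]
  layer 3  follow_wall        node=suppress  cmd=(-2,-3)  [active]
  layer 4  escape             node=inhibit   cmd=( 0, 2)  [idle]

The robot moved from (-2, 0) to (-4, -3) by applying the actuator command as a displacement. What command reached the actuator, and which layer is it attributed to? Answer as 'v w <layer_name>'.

displacement = (-4, -3) − (-2, 0) = (-2, -3)
[0] recharge off; wire := none
[1] align_heading on (inhibit); wire := none
[2] halt off; pass none
[3] follow_wall on (suppress); wire := (-2, -3)
[4] escape off; pass (-2, -3)
output (-2, -3) — from layer 3 (follow_wall)

-2 -3 follow_wall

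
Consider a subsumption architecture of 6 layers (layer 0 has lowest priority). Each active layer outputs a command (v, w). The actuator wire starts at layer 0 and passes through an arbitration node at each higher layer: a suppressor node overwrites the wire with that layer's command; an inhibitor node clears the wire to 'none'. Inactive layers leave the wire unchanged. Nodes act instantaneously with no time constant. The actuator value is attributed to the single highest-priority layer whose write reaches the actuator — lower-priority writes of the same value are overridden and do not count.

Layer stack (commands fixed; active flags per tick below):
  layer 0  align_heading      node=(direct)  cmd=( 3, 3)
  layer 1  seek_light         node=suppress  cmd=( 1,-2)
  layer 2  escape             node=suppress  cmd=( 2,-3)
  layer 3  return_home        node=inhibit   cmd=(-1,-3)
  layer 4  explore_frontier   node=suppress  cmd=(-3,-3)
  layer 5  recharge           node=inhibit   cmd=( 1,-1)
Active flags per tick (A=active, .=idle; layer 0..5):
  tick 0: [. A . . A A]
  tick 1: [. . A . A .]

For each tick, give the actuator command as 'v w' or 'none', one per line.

tick 0:
  L0 align_heading: idle → wire = none
  L1 seek_light: active, suppressor → wire = (1, -2)
  L2 escape: idle → wire stays (1, -2)
  L3 return_home: idle → wire stays (1, -2)
  L4 explore_frontier: active, suppressor → wire = (-3, -3)
  L5 recharge: active, inhibitor → wire = none
  actuator = none
tick 1:
  L0 align_heading: idle → wire = none
  L1 seek_light: idle → wire stays none
  L2 escape: active, suppressor → wire = (2, -3)
  L3 return_home: idle → wire stays (2, -3)
  L4 explore_frontier: active, suppressor → wire = (-3, -3)
  L5 recharge: idle → wire stays (-3, -3)
  actuator = (-3, -3)

none
-3 -3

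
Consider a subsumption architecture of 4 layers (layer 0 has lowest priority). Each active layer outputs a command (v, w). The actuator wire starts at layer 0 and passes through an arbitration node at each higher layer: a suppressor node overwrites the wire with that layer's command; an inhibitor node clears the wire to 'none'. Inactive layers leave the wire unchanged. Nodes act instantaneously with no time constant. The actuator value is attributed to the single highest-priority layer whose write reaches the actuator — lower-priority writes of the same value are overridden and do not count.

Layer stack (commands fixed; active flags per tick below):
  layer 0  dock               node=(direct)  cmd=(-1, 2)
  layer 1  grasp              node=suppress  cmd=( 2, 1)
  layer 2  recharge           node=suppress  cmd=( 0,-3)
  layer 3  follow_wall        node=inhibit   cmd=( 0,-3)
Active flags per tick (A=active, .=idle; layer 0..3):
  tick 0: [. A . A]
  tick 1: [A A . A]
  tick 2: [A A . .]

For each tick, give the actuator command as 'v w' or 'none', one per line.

tick 0:
  L0 dock: idle → wire = none
  L1 grasp: active, suppressor → wire = (2, 1)
  L2 recharge: idle → wire stays (2, 1)
  L3 follow_wall: active, inhibitor → wire = none
  actuator = none
tick 1:
  L0 dock: active, feeds wire = (-1, 2)
  L1 grasp: active, suppressor → wire = (2, 1)
  L2 recharge: idle → wire stays (2, 1)
  L3 follow_wall: active, inhibitor → wire = none
  actuator = none
tick 2:
  L0 dock: active, feeds wire = (-1, 2)
  L1 grasp: active, suppressor → wire = (2, 1)
  L2 recharge: idle → wire stays (2, 1)
  L3 follow_wall: idle → wire stays (2, 1)
  actuator = (2, 1)

none
none
2 1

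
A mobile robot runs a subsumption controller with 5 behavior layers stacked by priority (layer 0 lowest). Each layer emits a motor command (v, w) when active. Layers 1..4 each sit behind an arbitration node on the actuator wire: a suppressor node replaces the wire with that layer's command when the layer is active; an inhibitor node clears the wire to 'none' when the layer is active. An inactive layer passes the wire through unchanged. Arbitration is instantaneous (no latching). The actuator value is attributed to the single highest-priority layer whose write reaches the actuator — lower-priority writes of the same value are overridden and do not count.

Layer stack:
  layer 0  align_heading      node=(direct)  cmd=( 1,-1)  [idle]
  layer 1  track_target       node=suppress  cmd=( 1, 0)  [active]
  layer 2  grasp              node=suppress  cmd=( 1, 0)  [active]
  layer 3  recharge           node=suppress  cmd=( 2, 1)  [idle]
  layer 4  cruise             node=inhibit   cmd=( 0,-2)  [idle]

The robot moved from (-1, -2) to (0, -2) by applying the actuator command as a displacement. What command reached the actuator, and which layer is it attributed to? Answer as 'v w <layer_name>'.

displacement = (0, -2) − (-1, -2) = (1, 0)
L0 align_heading: idle → wire = none
L1 track_target: active, suppressor → wire = (1, 0)
L2 grasp: active, suppressor → wire = (1, 0)
L3 recharge: idle → wire stays (1, 0)
L4 cruise: idle → wire stays (1, 0)
actuator = (1, 0) — from layer 2 (grasp)

1 0 grasp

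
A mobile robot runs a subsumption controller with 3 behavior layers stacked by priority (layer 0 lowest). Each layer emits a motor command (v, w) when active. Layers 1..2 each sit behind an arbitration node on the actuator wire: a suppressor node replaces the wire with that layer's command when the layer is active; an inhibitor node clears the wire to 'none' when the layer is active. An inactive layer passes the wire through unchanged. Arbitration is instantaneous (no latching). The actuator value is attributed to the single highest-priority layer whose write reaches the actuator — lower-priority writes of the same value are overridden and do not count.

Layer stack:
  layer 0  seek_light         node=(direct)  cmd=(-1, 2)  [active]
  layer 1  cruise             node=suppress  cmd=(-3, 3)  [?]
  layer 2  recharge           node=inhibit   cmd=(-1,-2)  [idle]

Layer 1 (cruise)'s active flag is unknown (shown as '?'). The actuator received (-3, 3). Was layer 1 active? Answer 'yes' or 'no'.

yes

If layer 1 is active=yes:
  actuator would be (-3, 3)
If layer 1 is active=no:
  actuator would be (-1, 2)
Observed (-3, 3), so layer 1 was active.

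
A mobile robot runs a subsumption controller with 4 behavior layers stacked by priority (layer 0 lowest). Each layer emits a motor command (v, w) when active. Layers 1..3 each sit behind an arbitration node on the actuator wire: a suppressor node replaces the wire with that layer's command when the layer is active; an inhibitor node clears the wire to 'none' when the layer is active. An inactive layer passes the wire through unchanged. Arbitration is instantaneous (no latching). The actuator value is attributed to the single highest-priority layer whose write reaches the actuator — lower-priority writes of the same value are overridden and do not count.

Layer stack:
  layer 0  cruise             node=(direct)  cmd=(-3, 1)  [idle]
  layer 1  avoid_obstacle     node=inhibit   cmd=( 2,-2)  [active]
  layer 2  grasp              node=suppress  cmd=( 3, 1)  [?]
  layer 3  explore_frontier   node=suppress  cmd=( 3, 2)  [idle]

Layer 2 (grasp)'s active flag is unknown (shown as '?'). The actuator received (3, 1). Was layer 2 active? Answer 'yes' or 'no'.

If layer 2 is active=yes:
  actuator would be (3, 1)
If layer 2 is active=no:
  actuator would be none
Observed (3, 1), so layer 2 was active.

yes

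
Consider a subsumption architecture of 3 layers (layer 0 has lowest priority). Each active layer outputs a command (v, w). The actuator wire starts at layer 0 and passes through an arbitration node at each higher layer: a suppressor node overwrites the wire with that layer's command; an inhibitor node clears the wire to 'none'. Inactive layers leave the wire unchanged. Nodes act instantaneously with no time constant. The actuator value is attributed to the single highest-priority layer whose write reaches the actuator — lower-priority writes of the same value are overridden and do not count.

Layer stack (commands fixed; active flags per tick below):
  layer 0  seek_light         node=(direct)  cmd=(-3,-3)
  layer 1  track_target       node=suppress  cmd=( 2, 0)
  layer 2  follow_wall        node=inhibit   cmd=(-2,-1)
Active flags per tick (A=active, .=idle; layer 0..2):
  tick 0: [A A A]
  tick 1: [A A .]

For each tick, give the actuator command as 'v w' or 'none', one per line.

tick 0:
  [0] seek_light on; wire := (-3, -3)
  [1] track_target on (suppress); wire := (2, 0)
  [2] follow_wall on (inhibit); wire := none
  output none
tick 1:
  [0] seek_light on; wire := (-3, -3)
  [1] track_target on (suppress); wire := (2, 0)
  [2] follow_wall off; pass (2, 0)
  output (2, 0)

none
2 0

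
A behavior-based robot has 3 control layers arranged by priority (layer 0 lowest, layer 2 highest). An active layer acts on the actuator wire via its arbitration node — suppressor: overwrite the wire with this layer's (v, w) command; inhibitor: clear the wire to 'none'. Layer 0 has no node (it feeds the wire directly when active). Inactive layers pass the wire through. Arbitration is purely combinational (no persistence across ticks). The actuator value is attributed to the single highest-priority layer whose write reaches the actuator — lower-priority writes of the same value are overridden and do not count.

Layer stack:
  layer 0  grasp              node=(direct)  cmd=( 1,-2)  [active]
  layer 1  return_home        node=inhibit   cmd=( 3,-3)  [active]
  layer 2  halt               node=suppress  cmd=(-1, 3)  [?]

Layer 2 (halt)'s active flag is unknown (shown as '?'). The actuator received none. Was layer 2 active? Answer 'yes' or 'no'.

If layer 2 is active=yes:
  actuator would be (-1, 3)
If layer 2 is active=no:
  actuator would be none
Observed none, so layer 2 was idle.

no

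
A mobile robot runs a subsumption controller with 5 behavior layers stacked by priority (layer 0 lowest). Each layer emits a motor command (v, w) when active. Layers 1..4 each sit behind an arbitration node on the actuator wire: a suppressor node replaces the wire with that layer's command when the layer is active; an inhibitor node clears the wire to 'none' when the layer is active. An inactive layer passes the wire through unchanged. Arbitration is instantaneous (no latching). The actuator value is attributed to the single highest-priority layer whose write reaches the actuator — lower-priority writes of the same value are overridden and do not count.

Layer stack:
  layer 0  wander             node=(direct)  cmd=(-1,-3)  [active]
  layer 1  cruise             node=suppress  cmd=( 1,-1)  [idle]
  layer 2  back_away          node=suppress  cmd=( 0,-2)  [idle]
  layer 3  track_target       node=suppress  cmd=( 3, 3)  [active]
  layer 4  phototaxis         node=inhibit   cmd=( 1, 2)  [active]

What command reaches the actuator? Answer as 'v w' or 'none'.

none

[0] wander on; wire := (-1, -3)
[1] cruise off; pass (-1, -3)
[2] back_away off; pass (-1, -3)
[3] track_target on (suppress); wire := (3, 3)
[4] phototaxis on (inhibit); wire := none
output none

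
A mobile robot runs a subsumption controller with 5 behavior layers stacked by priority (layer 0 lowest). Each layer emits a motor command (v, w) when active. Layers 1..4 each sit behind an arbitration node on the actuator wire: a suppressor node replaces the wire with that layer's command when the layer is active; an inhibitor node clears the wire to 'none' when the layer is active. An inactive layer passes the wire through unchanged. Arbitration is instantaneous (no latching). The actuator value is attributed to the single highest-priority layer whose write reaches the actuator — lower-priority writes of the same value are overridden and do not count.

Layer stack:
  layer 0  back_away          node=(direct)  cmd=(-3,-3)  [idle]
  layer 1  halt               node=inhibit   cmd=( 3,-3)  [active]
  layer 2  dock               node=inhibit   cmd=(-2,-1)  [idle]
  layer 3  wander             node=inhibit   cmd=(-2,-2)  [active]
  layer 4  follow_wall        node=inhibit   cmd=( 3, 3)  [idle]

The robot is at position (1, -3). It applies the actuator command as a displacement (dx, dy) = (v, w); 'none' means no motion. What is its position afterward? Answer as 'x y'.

1 -3

[0] back_away off; wire := none
[1] halt on (inhibit); wire := none
[2] dock off; pass none
[3] wander on (inhibit); wire := none
[4] follow_wall off; pass none
output none
position: (1, -3) + none = (1, -3)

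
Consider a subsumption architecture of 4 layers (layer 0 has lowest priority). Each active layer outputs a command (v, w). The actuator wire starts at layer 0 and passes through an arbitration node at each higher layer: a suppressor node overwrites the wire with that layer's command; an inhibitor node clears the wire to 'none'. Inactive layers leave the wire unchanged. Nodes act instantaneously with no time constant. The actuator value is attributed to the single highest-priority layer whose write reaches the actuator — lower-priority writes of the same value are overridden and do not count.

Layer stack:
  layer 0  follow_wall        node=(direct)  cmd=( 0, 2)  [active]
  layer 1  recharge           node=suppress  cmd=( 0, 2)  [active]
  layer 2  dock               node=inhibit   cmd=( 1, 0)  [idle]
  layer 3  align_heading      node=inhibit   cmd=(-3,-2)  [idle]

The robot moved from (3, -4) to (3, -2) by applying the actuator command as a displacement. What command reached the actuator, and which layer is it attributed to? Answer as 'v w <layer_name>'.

0 2 recharge

displacement = (3, -2) − (3, -4) = (0, 2)
L0 follow_wall: active, feeds wire = (0, 2)
L1 recharge: active, suppressor → wire = (0, 2)
L2 dock: idle → wire stays (0, 2)
L3 align_heading: idle → wire stays (0, 2)
actuator = (0, 2) — from layer 1 (recharge)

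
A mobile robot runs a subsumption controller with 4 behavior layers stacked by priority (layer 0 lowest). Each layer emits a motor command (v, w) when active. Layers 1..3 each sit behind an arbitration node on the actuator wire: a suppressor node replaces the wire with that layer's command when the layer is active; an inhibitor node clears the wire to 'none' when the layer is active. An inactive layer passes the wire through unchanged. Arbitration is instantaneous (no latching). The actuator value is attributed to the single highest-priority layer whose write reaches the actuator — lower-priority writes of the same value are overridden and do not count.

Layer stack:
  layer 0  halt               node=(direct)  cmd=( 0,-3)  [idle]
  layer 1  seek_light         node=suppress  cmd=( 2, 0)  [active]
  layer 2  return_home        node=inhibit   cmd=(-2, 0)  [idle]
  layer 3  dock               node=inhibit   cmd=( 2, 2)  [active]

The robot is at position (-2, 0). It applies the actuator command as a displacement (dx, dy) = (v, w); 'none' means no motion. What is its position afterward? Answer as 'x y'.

-2 0

layer 0 (halt) idle — none
layer 1 (seek_light) active — suppresses: (2, 0)
layer 2 (return_home) idle — unchanged: (2, 0)
layer 3 (dock) active — inhibits: none
→ actuator none
position: (-2, 0) + none = (-2, 0)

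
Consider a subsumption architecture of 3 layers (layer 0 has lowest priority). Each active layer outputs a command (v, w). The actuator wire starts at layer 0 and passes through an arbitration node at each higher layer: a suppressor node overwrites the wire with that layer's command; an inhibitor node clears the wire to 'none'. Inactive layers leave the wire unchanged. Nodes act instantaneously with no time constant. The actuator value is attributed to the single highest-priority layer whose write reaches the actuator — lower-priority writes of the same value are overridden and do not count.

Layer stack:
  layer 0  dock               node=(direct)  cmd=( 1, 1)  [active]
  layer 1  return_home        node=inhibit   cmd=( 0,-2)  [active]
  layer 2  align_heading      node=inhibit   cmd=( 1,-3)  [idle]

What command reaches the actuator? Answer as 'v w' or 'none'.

[0] dock on; wire := (1, 1)
[1] return_home on (inhibit); wire := none
[2] align_heading off; pass none
output none

none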